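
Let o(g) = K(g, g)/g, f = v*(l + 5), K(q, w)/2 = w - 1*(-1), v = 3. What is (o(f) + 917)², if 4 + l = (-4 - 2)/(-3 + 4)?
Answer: 189971089/225 ≈ 8.4432e+5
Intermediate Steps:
l = -10 (l = -4 + (-4 - 2)/(-3 + 4) = -4 - 6/1 = -4 - 6*1 = -4 - 6 = -10)
K(q, w) = 2 + 2*w (K(q, w) = 2*(w - 1*(-1)) = 2*(w + 1) = 2*(1 + w) = 2 + 2*w)
f = -15 (f = 3*(-10 + 5) = 3*(-5) = -15)
o(g) = (2 + 2*g)/g
(o(f) + 917)² = ((2 + 2/(-15)) + 917)² = ((2 + 2*(-1/15)) + 917)² = ((2 - 2/15) + 917)² = (28/15 + 917)² = (13783/15)² = 189971089/225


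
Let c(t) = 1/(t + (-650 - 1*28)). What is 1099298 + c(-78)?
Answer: 831069287/756 ≈ 1.0993e+6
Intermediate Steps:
c(t) = 1/(-678 + t) (c(t) = 1/(t + (-650 - 28)) = 1/(t - 678) = 1/(-678 + t))
1099298 + c(-78) = 1099298 + 1/(-678 - 78) = 1099298 + 1/(-756) = 1099298 - 1/756 = 831069287/756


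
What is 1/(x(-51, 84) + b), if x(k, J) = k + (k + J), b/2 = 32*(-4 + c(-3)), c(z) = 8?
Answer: 1/238 ≈ 0.0042017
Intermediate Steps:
b = 256 (b = 2*(32*(-4 + 8)) = 2*(32*4) = 2*128 = 256)
x(k, J) = J + 2*k (x(k, J) = k + (J + k) = J + 2*k)
1/(x(-51, 84) + b) = 1/((84 + 2*(-51)) + 256) = 1/((84 - 102) + 256) = 1/(-18 + 256) = 1/238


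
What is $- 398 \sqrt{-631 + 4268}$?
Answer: $- 398 \sqrt{3637} \approx -24002.0$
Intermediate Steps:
$- 398 \sqrt{-631 + 4268} = - 398 \sqrt{3637}$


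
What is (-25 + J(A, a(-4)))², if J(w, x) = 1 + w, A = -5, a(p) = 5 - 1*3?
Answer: 841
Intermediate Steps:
a(p) = 2 (a(p) = 5 - 3 = 2)
(-25 + J(A, a(-4)))² = (-25 + (1 - 5))² = (-25 - 4)² = (-29)² = 841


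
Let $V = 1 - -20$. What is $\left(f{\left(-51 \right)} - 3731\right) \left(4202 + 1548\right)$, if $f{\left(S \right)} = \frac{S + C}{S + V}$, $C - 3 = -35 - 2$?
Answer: $- \frac{64310875}{3} \approx -2.1437 \cdot 10^{7}$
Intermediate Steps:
$C = -34$ ($C = 3 - 37 = -34$)
$V = 21$ ($V = 1 + 20 = 21$)
$f{\left(S \right)} = \frac{-34 + S}{21 + S}$ ($f{\left(S \right)} = \frac{S - 34}{S + 21} = \frac{-34 + S}{21 + S}$)
$\left(f{\left(-51 \right)} - 3731\right) \left(4202 + 1548\right) = \left(\frac{-34 - 51}{21 - 51} - 3731\right) \left(4202 + 1548\right) = \left(\frac{1}{-30} \left(-85\right) - 3731\right) 5750 = \left(\left(- \frac{1}{30}\right) \left(-85\right) - 3731\right) 5750 = \left(\frac{17}{6} - 3731\right) 5750 = \left(- \frac{22369}{6}\right) 5750 = - \frac{64310875}{3}$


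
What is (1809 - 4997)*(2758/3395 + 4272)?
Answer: -6606537032/485 ≈ -1.3622e+7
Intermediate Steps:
(1809 - 4997)*(2758/3395 + 4272) = -3188*(2758*(1/3395) + 4272) = -3188*(394/485 + 4272) = -3188*2072314/485 = -6606537032/485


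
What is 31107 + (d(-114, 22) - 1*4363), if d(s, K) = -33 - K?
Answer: 26689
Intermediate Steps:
31107 + (d(-114, 22) - 1*4363) = 31107 + ((-33 - 1*22) - 1*4363) = 31107 + ((-33 - 22) - 4363) = 31107 + (-55 - 4363) = 31107 - 4418 = 26689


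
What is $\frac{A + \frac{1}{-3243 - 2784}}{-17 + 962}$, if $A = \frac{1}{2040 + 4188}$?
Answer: $- \frac{67}{11823889140} \approx -5.6665 \cdot 10^{-9}$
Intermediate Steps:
$A = \frac{1}{6228} \approx 0.00016057$
$\frac{A + \frac{1}{-3243 - 2784}}{-17 + 962} = \frac{\frac{1}{6228} + \frac{1}{-3243 - 2784}}{-17 + 962} = \frac{\frac{1}{6228} + \frac{1}{-6027}}{945} = \left(\frac{1}{6228} - \frac{1}{6027}\right) \frac{1}{945} = \left(- \frac{67}{12512052}\right) \frac{1}{945} = - \frac{67}{11823889140}$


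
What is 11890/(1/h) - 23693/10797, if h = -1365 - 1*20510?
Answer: -2808232242443/10797 ≈ -2.6009e+8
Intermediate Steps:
h = -21875 (h = -1365 - 20510 = -21875)
11890/(1/h) - 23693/10797 = 11890/(1/(-21875)) - 23693/10797 = 11890/(-1/21875) - 23693*1/10797 = 11890*(-21875) - 23693/10797 = -260093750 - 23693/10797 = -2808232242443/10797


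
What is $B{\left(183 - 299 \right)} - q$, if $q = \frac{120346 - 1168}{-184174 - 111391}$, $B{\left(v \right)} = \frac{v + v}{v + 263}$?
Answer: $- \frac{51051914}{43448055} \approx -1.175$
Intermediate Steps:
$B{\left(v \right)} = \frac{2 v}{263 + v}$
$q = - \frac{119178}{295565}$ ($q = \frac{119178}{-295565} = 119178 \left(- \frac{1}{295565}\right) = - \frac{119178}{295565} \approx -0.40322$)
$B{\left(183 - 299 \right)} - q = \frac{2 \left(183 - 299\right)}{263 + \left(183 - 299\right)} - - \frac{119178}{295565} = 2 \left(-116\right) \frac{1}{263 - 116} + \frac{119178}{295565} = 2 \left(-116\right) \frac{1}{147} + \frac{119178}{295565} = - \frac{232}{147} + \frac{119178}{295565} = - \frac{51051914}{43448055}$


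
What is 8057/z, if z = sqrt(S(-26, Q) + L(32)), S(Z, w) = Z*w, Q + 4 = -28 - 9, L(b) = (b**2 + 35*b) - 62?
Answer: 8057*sqrt(787)/1574 ≈ 143.60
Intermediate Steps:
L(b) = -62 + b**2 + 35*b
Q = -41 (Q = -4 + (-28 - 9) = -4 - 37 = -41)
z = 2*sqrt(787) (z = sqrt(-26*(-41) + (-62 + 32**2 + 35*32)) = sqrt(1066 + (-62 + 1024 + 1120)) = sqrt(1066 + 2082) = sqrt(3148) = 2*sqrt(787) ≈ 56.107)
8057/z = 8057/((2*sqrt(787))) = 8057*(sqrt(787)/1574) = 8057*sqrt(787)/1574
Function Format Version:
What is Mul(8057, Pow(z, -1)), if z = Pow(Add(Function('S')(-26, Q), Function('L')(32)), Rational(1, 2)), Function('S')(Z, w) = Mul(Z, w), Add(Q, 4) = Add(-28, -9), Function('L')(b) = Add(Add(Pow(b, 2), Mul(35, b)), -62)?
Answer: Mul(Rational(8057, 1574), Pow(787, Rational(1, 2))) ≈ 143.60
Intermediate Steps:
Function('L')(b) = Add(-62, Pow(b, 2), Mul(35, b))
Q = -41 (Q = Add(-4, Add(-28, -9)) = Add(-4, -37) = -41)
z = Mul(2, Pow(787, Rational(1, 2))) (z = Pow(Add(Mul(-26, -41), Add(-62, Pow(32, 2), Mul(35, 32))), Rational(1, 2)) = Pow(Add(1066, Add(-62, 1024, 1120)), Rational(1, 2)) = Pow(Add(1066, 2082), Rational(1, 2)) = Pow(3148, Rational(1, 2)) = Mul(2, Pow(787, Rational(1, 2))) ≈ 56.107)
Mul(8057, Pow(z, -1)) = Mul(8057, Pow(Mul(2, Pow(787, Rational(1, 2))), -1)) = Mul(8057, Mul(Rational(1, 1574), Pow(787, Rational(1, 2)))) = Mul(Rational(8057, 1574), Pow(787, Rational(1, 2)))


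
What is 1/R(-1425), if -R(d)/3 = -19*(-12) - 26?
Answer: -1/606 ≈ -0.0016502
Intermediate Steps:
R(d) = -606 (R(d) = -3*(-19*(-12) - 26) = -3*(228 - 26) = -3*202 = -606)
1/R(-1425) = 1/(-606) = -1/606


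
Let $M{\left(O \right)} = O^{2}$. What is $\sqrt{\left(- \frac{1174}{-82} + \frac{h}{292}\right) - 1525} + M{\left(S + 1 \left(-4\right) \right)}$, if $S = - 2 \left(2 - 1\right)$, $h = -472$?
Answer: $36 + \frac{2 i \sqrt{3386812954}}{2993} \approx 36.0 + 38.888 i$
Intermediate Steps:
$S = -2$ ($S = \left(-2\right) 1 = -2$)
$\sqrt{\left(- \frac{1174}{-82} + \frac{h}{292}\right) - 1525} + M{\left(S + 1 \left(-4\right) \right)} = \sqrt{\left(- \frac{1174}{-82} - \frac{472}{292}\right) - 1525} + \left(-2 + 1 \left(-4\right)\right)^{2} = \sqrt{\left(\left(-1174\right) \left(- \frac{1}{82}\right) - \frac{118}{73}\right) - 1525} + \left(-2 - 4\right)^{2} = \sqrt{\left(\frac{587}{41} - \frac{118}{73}\right) - 1525} + \left(-6\right)^{2} = \sqrt{\frac{38013}{2993} - 1525} + 36 = \sqrt{- \frac{4526312}{2993}} + 36 = \frac{2 i \sqrt{3386812954}}{2993} + 36 = 36 + \frac{2 i \sqrt{3386812954}}{2993}$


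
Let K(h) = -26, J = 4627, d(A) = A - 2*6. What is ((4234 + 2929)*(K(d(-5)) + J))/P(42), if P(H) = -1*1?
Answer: -32956963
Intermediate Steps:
d(A) = -12 + A (d(A) = A - 12 = -12 + A)
P(H) = -1
((4234 + 2929)*(K(d(-5)) + J))/P(42) = ((4234 + 2929)*(-26 + 4627))/(-1) = (7163*4601)*(-1) = 32956963*(-1) = -32956963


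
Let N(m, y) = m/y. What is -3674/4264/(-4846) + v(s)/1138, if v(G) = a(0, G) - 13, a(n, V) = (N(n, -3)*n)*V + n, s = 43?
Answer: -66110615/5878721368 ≈ -0.011246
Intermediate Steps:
a(n, V) = n - V*n**2/3 (a(n, V) = ((n/(-3))*n)*V + n = ((n*(-1/3))*n)*V + n = ((-n/3)*n)*V + n = (-n**2/3)*V + n = -V*n**2/3 + n = n - V*n**2/3)
v(G) = -13 (v(G) = (1/3)*0*(3 - 1*G*0) - 13 = (1/3)*0*(3 + 0) - 13 = (1/3)*0*3 - 13 = 0 - 13 = -13)
-3674/4264/(-4846) + v(s)/1138 = -3674/4264/(-4846) - 13/1138 = -3674*1/4264*(-1/4846) - 13*1/1138 = -1837/2132*(-1/4846) - 13/1138 = 1837/10331672 - 13/1138 = -66110615/5878721368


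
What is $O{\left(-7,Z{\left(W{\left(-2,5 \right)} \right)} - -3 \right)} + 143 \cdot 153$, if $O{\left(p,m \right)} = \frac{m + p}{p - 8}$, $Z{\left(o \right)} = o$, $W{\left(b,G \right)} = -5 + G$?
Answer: $\frac{328189}{15} \approx 21879.0$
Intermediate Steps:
$O{\left(p,m \right)} = \frac{m + p}{-8 + p}$
$O{\left(-7,Z{\left(W{\left(-2,5 \right)} \right)} - -3 \right)} + 143 \cdot 153 = \frac{\left(\left(-5 + 5\right) - -3\right) - 7}{-8 - 7} + 143 \cdot 153 = \frac{\left(0 + 3\right) - 7}{-15} + 21879 = - \frac{3 - 7}{15} + 21879 = \left(- \frac{1}{15}\right) \left(-4\right) + 21879 = \frac{4}{15} + 21879 = \frac{328189}{15}$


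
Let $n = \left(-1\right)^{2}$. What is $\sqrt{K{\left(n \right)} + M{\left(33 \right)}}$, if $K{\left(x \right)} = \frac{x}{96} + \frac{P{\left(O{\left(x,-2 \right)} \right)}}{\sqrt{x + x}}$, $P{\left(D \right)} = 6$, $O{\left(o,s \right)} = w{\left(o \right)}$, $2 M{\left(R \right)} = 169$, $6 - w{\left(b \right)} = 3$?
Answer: $\frac{\sqrt{48678 + 1728 \sqrt{2}}}{24} \approx 9.4209$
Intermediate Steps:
$w{\left(b \right)} = 3$ ($w{\left(b \right)} = 6 - 3 = 3$)
$M{\left(R \right)} = \frac{169}{2}$ ($M{\left(R \right)} = \frac{1}{2} \cdot 169 = \frac{169}{2}$)
$n = 1$
$O{\left(o,s \right)} = 3$
$K{\left(x \right)} = \frac{x}{96} + \frac{3 \sqrt{2}}{\sqrt{x}}$ ($K{\left(x \right)} = \frac{x}{96} + \frac{6}{\sqrt{x + x}} = x \frac{1}{96} + \frac{6}{\sqrt{2 x}} = \frac{x}{96} + \frac{6}{\sqrt{2} \sqrt{x}} = \frac{x}{96} + 6 \frac{\sqrt{2}}{2 \sqrt{x}} = \frac{x}{96} + \frac{3 \sqrt{2}}{\sqrt{x}}$)
$\sqrt{K{\left(n \right)} + M{\left(33 \right)}} = \sqrt{\left(\frac{1}{96} \cdot 1 + 3 \sqrt{2} \frac{1}{\sqrt{1}}\right) + \frac{169}{2}} = \sqrt{\left(\frac{1}{96} + 3 \sqrt{2} \cdot 1\right) + \frac{169}{2}} = \sqrt{\left(\frac{1}{96} + 3 \sqrt{2}\right) + \frac{169}{2}} = \sqrt{\frac{8113}{96} + 3 \sqrt{2}}$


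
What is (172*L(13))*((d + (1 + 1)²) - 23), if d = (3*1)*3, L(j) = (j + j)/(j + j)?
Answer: -1720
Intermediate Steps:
L(j) = 1 (L(j) = (2*j)/((2*j)) = (2*j)*(1/(2*j)) = 1)
d = 9 (d = 3*3 = 9)
(172*L(13))*((d + (1 + 1)²) - 23) = (172*1)*((9 + (1 + 1)²) - 23) = 172*((9 + 2²) - 23) = 172*((9 + 4) - 23) = 172*(13 - 23) = 172*(-10) = -1720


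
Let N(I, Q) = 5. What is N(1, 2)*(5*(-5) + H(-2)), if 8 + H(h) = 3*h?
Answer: -195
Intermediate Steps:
H(h) = -8 + 3*h
N(1, 2)*(5*(-5) + H(-2)) = 5*(5*(-5) + (-8 + 3*(-2))) = 5*(-25 + (-8 - 6)) = 5*(-25 - 14) = 5*(-39) = -195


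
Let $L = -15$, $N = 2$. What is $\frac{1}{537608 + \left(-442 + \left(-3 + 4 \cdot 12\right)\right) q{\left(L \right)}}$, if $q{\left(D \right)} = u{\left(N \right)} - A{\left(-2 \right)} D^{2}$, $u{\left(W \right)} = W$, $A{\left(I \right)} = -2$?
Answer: $\frac{1}{358164} \approx 2.792 \cdot 10^{-6}$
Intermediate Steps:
$q{\left(D \right)} = 2 + 2 D^{2}$ ($q{\left(D \right)} = 2 - - 2 D^{2} = 2 + 2 D^{2}$)
$\frac{1}{537608 + \left(-442 + \left(-3 + 4 \cdot 12\right)\right) q{\left(L \right)}} = \frac{1}{537608 + \left(-442 + \left(-3 + 4 \cdot 12\right)\right) \left(2 + 2 \left(-15\right)^{2}\right)} = \frac{1}{537608 + \left(-442 + \left(-3 + 48\right)\right) \left(2 + 2 \cdot 225\right)} = \frac{1}{537608 + \left(-442 + 45\right) \left(2 + 450\right)} = \frac{1}{537608 - 179444} = \frac{1}{358164}$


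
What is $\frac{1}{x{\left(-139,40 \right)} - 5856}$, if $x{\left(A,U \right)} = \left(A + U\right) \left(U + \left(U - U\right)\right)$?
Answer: $- \frac{1}{9816} \approx -0.00010187$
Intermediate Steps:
$x{\left(A,U \right)} = U \left(A + U\right)$ ($x{\left(A,U \right)} = \left(A + U\right) \left(U + 0\right) = \left(A + U\right) U = U \left(A + U\right)$)
$\frac{1}{x{\left(-139,40 \right)} - 5856} = \frac{1}{40 \left(-139 + 40\right) - 5856} = \frac{1}{40 \left(-99\right) - 5856} = \frac{1}{-3960 - 5856} = \frac{1}{-9816} = - \frac{1}{9816}$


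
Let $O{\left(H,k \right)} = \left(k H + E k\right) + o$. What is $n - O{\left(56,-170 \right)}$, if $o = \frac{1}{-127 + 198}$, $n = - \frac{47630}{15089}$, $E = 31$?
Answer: $\frac{15841411191}{1071319} \approx 14787.0$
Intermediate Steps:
$n = - \frac{47630}{15089}$ ($n = \left(-47630\right) \frac{1}{15089} = - \frac{47630}{15089} \approx -3.1566$)
$o = \frac{1}{71} \approx 0.014085$
$O{\left(H,k \right)} = \frac{1}{71} + 31 k + H k$ ($O{\left(H,k \right)} = \left(k H + 31 k\right) + \frac{1}{71} = \left(H k + 31 k\right) + \frac{1}{71} = \left(31 k + H k\right) + \frac{1}{71} = \frac{1}{71} + 31 k + H k$)
$n - O{\left(56,-170 \right)} = - \frac{47630}{15089} - \left(\frac{1}{71} + 31 \left(-170\right) + 56 \left(-170\right)\right) = - \frac{47630}{15089} - \left(\frac{1}{71} - 5270 - 9520\right) = - \frac{47630}{15089} - - \frac{1050089}{71} = - \frac{47630}{15089} + \frac{1050089}{71} = \frac{15841411191}{1071319}$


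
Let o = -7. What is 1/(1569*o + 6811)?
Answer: -1/4172 ≈ -0.00023969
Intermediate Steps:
1/(1569*o + 6811) = 1/(1569*(-7) + 6811) = 1/(-10983 + 6811) = 1/(-4172) = -1/4172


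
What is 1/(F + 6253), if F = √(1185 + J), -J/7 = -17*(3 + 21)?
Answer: 6253/39095968 - 3*√449/39095968 ≈ 0.00015831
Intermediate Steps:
J = 2856 (J = -(-119)*(3 + 21) = -(-119)*24 = -7*(-408) = 2856)
F = 3*√449 (F = √(1185 + 2856) = √4041 = 3*√449 ≈ 63.569)
1/(F + 6253) = 1/(3*√449 + 6253) = 1/(6253 + 3*√449)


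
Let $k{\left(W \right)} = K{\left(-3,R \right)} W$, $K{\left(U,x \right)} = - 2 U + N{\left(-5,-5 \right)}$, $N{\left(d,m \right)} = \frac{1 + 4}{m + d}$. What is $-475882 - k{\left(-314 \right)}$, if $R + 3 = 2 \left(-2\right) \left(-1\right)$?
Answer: $-474155$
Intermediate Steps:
$R = 1$ ($R = -3 + 2 \left(-2\right) \left(-1\right) = -3 - -4 = -3 + 4 = 1$)
$N{\left(d,m \right)} = \frac{5}{d + m}$
$K{\left(U,x \right)} = - \frac{1}{2} - 2 U$ ($K{\left(U,x \right)} = - 2 U + \frac{5}{-5 - 5} = - 2 U + \frac{5}{-10} = - 2 U + 5 \left(- \frac{1}{10}\right) = - 2 U - \frac{1}{2} = - \frac{1}{2} - 2 U$)
$k{\left(W \right)} = \frac{11 W}{2}$ ($k{\left(W \right)} = \left(- \frac{1}{2} - -6\right) W = \left(- \frac{1}{2} + 6\right) W = \frac{11 W}{2}$)
$-475882 - k{\left(-314 \right)} = -475882 - \frac{11}{2} \left(-314\right) = -475882 - -1727 = -475882 + 1727 = -474155$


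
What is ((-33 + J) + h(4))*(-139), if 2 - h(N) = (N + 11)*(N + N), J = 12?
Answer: 19321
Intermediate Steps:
h(N) = 2 - 2*N*(11 + N) (h(N) = 2 - (N + 11)*(N + N) = 2 - (11 + N)*2*N = 2 - 2*N*(11 + N))
((-33 + J) + h(4))*(-139) = ((-33 + 12) + (2 - 22*4 - 2*4**2))*(-139) = (-21 + (2 - 88 - 2*16))*(-139) = (-21 + (2 - 88 - 32))*(-139) = (-21 - 118)*(-139) = -139*(-139) = 19321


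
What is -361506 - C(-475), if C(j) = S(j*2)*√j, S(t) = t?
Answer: -361506 + 4750*I*√19 ≈ -3.6151e+5 + 20705.0*I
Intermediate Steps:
C(j) = 2*j^(3/2) (C(j) = (j*2)*√j = (2*j)*√j = 2*j^(3/2))
-361506 - C(-475) = -361506 - 2*(-475)^(3/2) = -361506 - 2*(-2375*I*√19) = -361506 - (-4750)*I*√19 = -361506 + 4750*I*√19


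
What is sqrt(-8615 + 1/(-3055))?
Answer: 3*I*sqrt(8933779270)/3055 ≈ 92.817*I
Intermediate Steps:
sqrt(-8615 + 1/(-3055)) = sqrt(-8615 - 1/3055) = sqrt(-26318826/3055) = 3*I*sqrt(8933779270)/3055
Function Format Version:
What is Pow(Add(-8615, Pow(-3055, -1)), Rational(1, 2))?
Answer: Mul(Rational(3, 3055), I, Pow(8933779270, Rational(1, 2))) ≈ Mul(92.817, I)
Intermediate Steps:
Pow(Add(-8615, Pow(-3055, -1)), Rational(1, 2)) = Pow(Add(-8615, Rational(-1, 3055)), Rational(1, 2)) = Pow(Rational(-26318826, 3055), Rational(1, 2)) = Mul(Rational(3, 3055), I, Pow(8933779270, Rational(1, 2)))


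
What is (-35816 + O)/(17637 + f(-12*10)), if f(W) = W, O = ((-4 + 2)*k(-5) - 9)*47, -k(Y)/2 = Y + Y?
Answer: -38119/17517 ≈ -2.1761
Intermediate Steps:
k(Y) = -4*Y (k(Y) = -2*(Y + Y) = -4*Y)
O = -2303 (O = ((-4 + 2)*(-4*(-5)) - 9)*47 = (-2*20 - 9)*47 = (-40 - 9)*47 = -49*47 = -2303)
(-35816 + O)/(17637 + f(-12*10)) = (-35816 - 2303)/(17637 - 12*10) = -38119/(17637 - 120) = -38119/17517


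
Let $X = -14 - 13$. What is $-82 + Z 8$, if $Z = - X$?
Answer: $134$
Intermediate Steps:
$X = -27$
$Z = 27$ ($Z = \left(-1\right) \left(-27\right) = 27$)
$-82 + Z 8 = -82 + 27 \cdot 8 = -82 + 216 = 134$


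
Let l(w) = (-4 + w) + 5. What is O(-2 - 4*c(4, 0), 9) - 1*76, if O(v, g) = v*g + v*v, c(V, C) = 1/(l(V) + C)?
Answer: -2334/25 ≈ -93.360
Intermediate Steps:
l(w) = 1 + w
c(V, C) = 1/(1 + C + V) (c(V, C) = 1/((1 + V) + C) = 1/(1 + C + V))
O(v, g) = v² + g*v (O(v, g) = g*v + v² = v² + g*v)
O(-2 - 4*c(4, 0), 9) - 1*76 = (-2 - 4/(1 + 0 + 4))*(9 + (-2 - 4/(1 + 0 + 4))) - 1*76 = (-2 - 4/5)*(9 + (-2 - 4/5)) - 76 = (-2 - 4*⅕)*(9 + (-2 - 4*⅕)) - 76 = (-2 - ⅘)*(9 + (-2 - ⅘)) - 76 = -14*(9 - 14/5)/5 - 76 = -14/5*31/5 - 76 = -434/25 - 76 = -2334/25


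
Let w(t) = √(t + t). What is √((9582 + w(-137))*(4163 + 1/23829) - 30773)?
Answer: √(133922129471739 + 13987218048*I*√274)/1833 ≈ 6313.4 + 5.4574*I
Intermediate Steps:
w(t) = √2*√t (w(t) = √(2*t) = √2*√t)
√((9582 + w(-137))*(4163 + 1/23829) - 30773) = √((9582 + √2*√(-137))*(4163 + 1/23829) - 30773) = √((9582 + √2*(I*√137))*(4163 + 1/23829) - 30773) = √((9582 + I*√274)*(99200128/23829) - 30773) = √((316845208832/7943 + 99200128*I*√274/23829) - 30773) = √(316600778893/7943 + 99200128*I*√274/23829)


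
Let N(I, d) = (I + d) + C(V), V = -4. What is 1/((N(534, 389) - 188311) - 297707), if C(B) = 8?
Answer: -1/485087 ≈ -2.0615e-6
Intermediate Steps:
N(I, d) = 8 + I + d (N(I, d) = (I + d) + 8 = 8 + I + d)
1/((N(534, 389) - 188311) - 297707) = 1/(((8 + 534 + 389) - 188311) - 297707) = 1/((931 - 188311) - 297707) = 1/(-187380 - 297707) = 1/(-485087) = -1/485087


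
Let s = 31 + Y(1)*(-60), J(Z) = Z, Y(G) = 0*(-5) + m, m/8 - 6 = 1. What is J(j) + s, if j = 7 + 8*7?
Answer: -3266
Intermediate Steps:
m = 56 (m = 48 + 8*1 = 48 + 8 = 56)
Y(G) = 56 (Y(G) = 0*(-5) + 56 = 0 + 56 = 56)
j = 63 (j = 7 + 56 = 63)
s = -3329 (s = 31 + 56*(-60) = 31 - 3360 = -3329)
J(j) + s = 63 - 3329 = -3266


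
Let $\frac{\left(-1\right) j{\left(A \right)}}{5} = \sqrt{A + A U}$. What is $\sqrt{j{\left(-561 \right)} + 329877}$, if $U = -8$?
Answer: $\sqrt{329877 - 5 \sqrt{3927}} \approx 574.08$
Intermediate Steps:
$j{\left(A \right)} = - 5 \sqrt{7} \sqrt{- A}$ ($j{\left(A \right)} = - 5 \sqrt{A + A \left(-8\right)} = - 5 \sqrt{A - 8 A} = - 5 \sqrt{- 7 A} = - 5 \sqrt{7} \sqrt{- A}$)
$\sqrt{j{\left(-561 \right)} + 329877} = \sqrt{- 5 \sqrt{7} \sqrt{\left(-1\right) \left(-561\right)} + 329877} = \sqrt{- 5 \sqrt{7} \sqrt{561} + 329877} = \sqrt{- 5 \sqrt{3927} + 329877} = \sqrt{329877 - 5 \sqrt{3927}}$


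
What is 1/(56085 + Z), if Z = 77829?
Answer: 1/133914 ≈ 7.4675e-6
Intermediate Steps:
1/(56085 + Z) = 1/(56085 + 77829) = 1/133914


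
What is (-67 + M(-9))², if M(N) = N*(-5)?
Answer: 484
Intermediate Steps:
M(N) = -5*N
(-67 + M(-9))² = (-67 - 5*(-9))² = (-67 + 45)² = (-22)² = 484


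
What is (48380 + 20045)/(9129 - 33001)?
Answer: -68425/23872 ≈ -2.8663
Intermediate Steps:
(48380 + 20045)/(9129 - 33001) = 68425/(-23872) = 68425*(-1/23872) = -68425/23872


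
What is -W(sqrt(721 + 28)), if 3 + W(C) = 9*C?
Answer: 3 - 9*sqrt(749) ≈ -243.31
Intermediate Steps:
W(C) = -3 + 9*C
-W(sqrt(721 + 28)) = -(-3 + 9*sqrt(721 + 28)) = -(-3 + 9*sqrt(749)) = 3 - 9*sqrt(749)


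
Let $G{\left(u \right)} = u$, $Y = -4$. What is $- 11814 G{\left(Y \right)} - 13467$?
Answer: $33789$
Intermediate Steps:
$- 11814 G{\left(Y \right)} - 13467 = \left(-11814\right) \left(-4\right) - 13467 = 47256 - 13467 = 33789$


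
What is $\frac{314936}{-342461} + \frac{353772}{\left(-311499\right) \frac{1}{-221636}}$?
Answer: $\frac{2983532580742472}{11852917671} \approx 2.5171 \cdot 10^{5}$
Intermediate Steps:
$\frac{314936}{-342461} + \frac{353772}{\left(-311499\right) \frac{1}{-221636}} = 314936 \left(- \frac{1}{342461}\right) + \frac{353772}{\left(-311499\right) \left(- \frac{1}{221636}\right)} = - \frac{314936}{342461} + \frac{353772}{\frac{311499}{221636}} = - \frac{314936}{342461} + 353772 \cdot \frac{221636}{311499} = - \frac{314936}{342461} + \frac{8712067888}{34611} = \frac{2983532580742472}{11852917671}$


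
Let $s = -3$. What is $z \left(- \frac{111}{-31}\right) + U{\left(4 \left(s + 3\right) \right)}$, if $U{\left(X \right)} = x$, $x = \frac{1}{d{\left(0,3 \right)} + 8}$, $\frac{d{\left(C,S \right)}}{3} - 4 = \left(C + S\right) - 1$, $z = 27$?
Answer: $\frac{77953}{806} \approx 96.716$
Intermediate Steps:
$d{\left(C,S \right)} = 9 + 3 C + 3 S$ ($d{\left(C,S \right)} = 12 + 3 \left(\left(C + S\right) - 1\right) = 12 + 3 \left(-1 + C + S\right) = 12 + \left(-3 + 3 C + 3 S\right) = 9 + 3 C + 3 S$)
$x = \frac{1}{26}$ ($x = \frac{1}{\left(9 + 3 \cdot 0 + 3 \cdot 3\right) + 8} = \frac{1}{\left(9 + 0 + 9\right) + 8} = \frac{1}{18 + 8} = \frac{1}{26} \approx 0.038462$)
$U{\left(X \right)} = \frac{1}{26}$
$z \left(- \frac{111}{-31}\right) + U{\left(4 \left(s + 3\right) \right)} = 27 \left(- \frac{111}{-31}\right) + \frac{1}{26} = 27 \left(\left(-111\right) \left(- \frac{1}{31}\right)\right) + \frac{1}{26} = 27 \cdot \frac{111}{31} + \frac{1}{26} = \frac{2997}{31} + \frac{1}{26} = \frac{77953}{806}$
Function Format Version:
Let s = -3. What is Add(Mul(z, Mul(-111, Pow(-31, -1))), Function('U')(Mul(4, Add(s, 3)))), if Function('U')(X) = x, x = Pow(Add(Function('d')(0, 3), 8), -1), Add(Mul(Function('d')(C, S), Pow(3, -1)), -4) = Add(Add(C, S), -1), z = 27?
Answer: Rational(77953, 806) ≈ 96.716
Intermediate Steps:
Function('d')(C, S) = Add(9, Mul(3, C), Mul(3, S)) (Function('d')(C, S) = Add(12, Mul(3, Add(Add(C, S), -1))) = Add(12, Mul(3, Add(-1, C, S))) = Add(12, Add(-3, Mul(3, C), Mul(3, S))) = Add(9, Mul(3, C), Mul(3, S)))
x = Rational(1, 26) (x = Pow(Add(Add(9, Mul(3, 0), Mul(3, 3)), 8), -1) = Pow(Add(Add(9, 0, 9), 8), -1) = Pow(Add(18, 8), -1) = Pow(26, -1) = Rational(1, 26) ≈ 0.038462)
Function('U')(X) = Rational(1, 26)
Add(Mul(z, Mul(-111, Pow(-31, -1))), Function('U')(Mul(4, Add(s, 3)))) = Add(Mul(27, Mul(-111, Pow(-31, -1))), Rational(1, 26)) = Add(Mul(27, Mul(-111, Rational(-1, 31))), Rational(1, 26)) = Add(Mul(27, Rational(111, 31)), Rational(1, 26)) = Add(Rational(2997, 31), Rational(1, 26)) = Rational(77953, 806)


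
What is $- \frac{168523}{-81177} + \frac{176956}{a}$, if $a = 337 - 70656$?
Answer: $- \frac{2514388375}{5708285463} \approx -0.44048$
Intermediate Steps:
$a = -70319$ ($a = 337 - 70656 = -70319$)
$- \frac{168523}{-81177} + \frac{176956}{a} = - \frac{168523}{-81177} + \frac{176956}{-70319} = \left(-168523\right) \left(- \frac{1}{81177}\right) + 176956 \left(- \frac{1}{70319}\right) = \frac{168523}{81177} - \frac{176956}{70319} = - \frac{2514388375}{5708285463}$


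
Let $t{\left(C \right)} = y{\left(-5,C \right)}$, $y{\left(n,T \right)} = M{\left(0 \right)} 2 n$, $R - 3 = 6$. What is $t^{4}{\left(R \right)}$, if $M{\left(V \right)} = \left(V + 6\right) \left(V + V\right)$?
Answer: $0$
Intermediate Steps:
$R = 9$ ($R = 3 + 6 = 9$)
$M{\left(V \right)} = 2 V \left(6 + V\right)$ ($M{\left(V \right)} = \left(6 + V\right) 2 V = 2 V \left(6 + V\right)$)
$y{\left(n,T \right)} = 0$ ($y{\left(n,T \right)} = 2 \cdot 0 \left(6 + 0\right) 2 n = 2 \cdot 0 \cdot 6 \cdot 2 n = 0 \cdot 2 n = 0 n = 0$)
$t{\left(C \right)} = 0$
$t^{4}{\left(R \right)} = 0^{4} = 0$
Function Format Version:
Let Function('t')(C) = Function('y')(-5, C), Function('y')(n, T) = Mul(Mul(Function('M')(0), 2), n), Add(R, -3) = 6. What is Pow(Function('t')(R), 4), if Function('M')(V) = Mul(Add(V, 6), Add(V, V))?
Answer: 0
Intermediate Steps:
R = 9 (R = Add(3, 6) = 9)
Function('M')(V) = Mul(2, V, Add(6, V)) (Function('M')(V) = Mul(Add(6, V), Mul(2, V)) = Mul(2, V, Add(6, V)))
Function('y')(n, T) = 0 (Function('y')(n, T) = Mul(Mul(Mul(2, 0, Add(6, 0)), 2), n) = Mul(Mul(Mul(2, 0, 6), 2), n) = Mul(Mul(0, 2), n) = Mul(0, n) = 0)
Function('t')(C) = 0
Pow(Function('t')(R), 4) = Pow(0, 4) = 0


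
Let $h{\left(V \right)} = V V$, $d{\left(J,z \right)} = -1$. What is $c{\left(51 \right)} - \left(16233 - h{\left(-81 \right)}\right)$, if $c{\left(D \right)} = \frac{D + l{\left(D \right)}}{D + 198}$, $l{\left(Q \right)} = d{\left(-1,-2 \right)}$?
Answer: $- \frac{2408278}{249} \approx -9671.8$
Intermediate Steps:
$l{\left(Q \right)} = -1$
$h{\left(V \right)} = V^{2}$
$c{\left(D \right)} = \frac{-1 + D}{198 + D}$ ($c{\left(D \right)} = \frac{D - 1}{D + 198} = \frac{-1 + D}{198 + D}$)
$c{\left(51 \right)} - \left(16233 - h{\left(-81 \right)}\right) = \frac{-1 + 51}{198 + 51} - \left(16233 - 6561\right) = \frac{1}{249} \cdot 50 - \left(16233 - 6561\right) = \frac{1}{249} \cdot 50 - 9672 = \frac{50}{249} - 9672 = - \frac{2408278}{249}$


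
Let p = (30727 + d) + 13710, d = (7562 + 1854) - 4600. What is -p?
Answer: -49253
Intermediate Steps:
d = 4816 (d = 9416 - 4600 = 4816)
p = 49253 (p = (30727 + 4816) + 13710 = 35543 + 13710 = 49253)
-p = -1*49253 = -49253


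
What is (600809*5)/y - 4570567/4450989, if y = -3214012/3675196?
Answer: -12285238686457039696/3576383014467 ≈ -3.4351e+6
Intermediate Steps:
y = -803503/918799 (y = -3214012*1/3675196 = -803503/918799 ≈ -0.87451)
(600809*5)/y - 4570567/4450989 = (600809*5)/(-803503/918799) - 4570567/4450989 = 3004045*(-918799/803503) - 4570567*1/4450989 = -2760113541955/803503 - 4570567/4450989 = -12285238686457039696/3576383014467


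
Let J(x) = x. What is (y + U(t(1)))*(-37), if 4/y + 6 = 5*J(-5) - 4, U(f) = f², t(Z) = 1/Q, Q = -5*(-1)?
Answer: 481/175 ≈ 2.7486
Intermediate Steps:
Q = 5
t(Z) = ⅕ (t(Z) = 1/5 = ⅕)
y = -4/35 (y = 4/(-6 + (5*(-5) - 4)) = 4/(-6 + (-25 - 4)) = 4/(-6 - 29) = 4/(-35) = 4*(-1/35) = -4/35 ≈ -0.11429)
(y + U(t(1)))*(-37) = (-4/35 + (⅕)²)*(-37) = (-4/35 + 1/25)*(-37) = -13/175*(-37) = 481/175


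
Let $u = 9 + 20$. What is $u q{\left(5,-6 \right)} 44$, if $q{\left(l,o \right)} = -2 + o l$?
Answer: $-40832$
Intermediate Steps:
$u = 29$
$q{\left(l,o \right)} = -2 + l o$
$u q{\left(5,-6 \right)} 44 = 29 \left(-2 + 5 \left(-6\right)\right) 44 = 29 \left(-2 - 30\right) 44 = 29 \left(-32\right) 44 = \left(-928\right) 44 = -40832$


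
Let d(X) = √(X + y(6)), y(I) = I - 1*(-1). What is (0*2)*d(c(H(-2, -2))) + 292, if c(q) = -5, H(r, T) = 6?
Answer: 292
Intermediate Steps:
y(I) = 1 + I (y(I) = I + 1 = 1 + I)
d(X) = √(7 + X) (d(X) = √(X + (1 + 6)) = √(X + 7) = √(7 + X))
(0*2)*d(c(H(-2, -2))) + 292 = (0*2)*√(7 - 5) + 292 = 0*√2 + 292 = 0 + 292 = 292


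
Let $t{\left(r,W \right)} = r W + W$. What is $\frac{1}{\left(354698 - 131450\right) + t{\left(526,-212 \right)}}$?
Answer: $\frac{1}{111524} \approx 8.9667 \cdot 10^{-6}$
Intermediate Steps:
$t{\left(r,W \right)} = W + W r$ ($t{\left(r,W \right)} = W r + W = W + W r$)
$\frac{1}{\left(354698 - 131450\right) + t{\left(526,-212 \right)}} = \frac{1}{\left(354698 - 131450\right) - 212 \left(1 + 526\right)} = \frac{1}{\left(354698 - 131450\right) - 111724} = \frac{1}{223248 - 111724} = \frac{1}{111524}$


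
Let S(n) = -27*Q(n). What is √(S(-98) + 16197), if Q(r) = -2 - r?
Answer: √13605 ≈ 116.64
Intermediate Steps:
S(n) = 54 + 27*n (S(n) = -27*(-2 - n) = 54 + 27*n)
√(S(-98) + 16197) = √((54 + 27*(-98)) + 16197) = √((54 - 2646) + 16197) = √(-2592 + 16197) = √13605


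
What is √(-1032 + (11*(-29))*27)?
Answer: I*√9645 ≈ 98.209*I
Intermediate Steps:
√(-1032 + (11*(-29))*27) = √(-1032 - 319*27) = √(-1032 - 8613) = √(-9645) = I*√9645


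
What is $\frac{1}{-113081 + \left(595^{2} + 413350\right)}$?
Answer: $\frac{1}{654294} \approx 1.5284 \cdot 10^{-6}$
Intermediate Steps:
$\frac{1}{-113081 + \left(595^{2} + 413350\right)} = \frac{1}{-113081 + \left(354025 + 413350\right)} = \frac{1}{-113081 + 767375} = \frac{1}{654294}$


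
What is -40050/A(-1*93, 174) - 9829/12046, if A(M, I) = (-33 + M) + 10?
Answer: 60162767/174667 ≈ 344.44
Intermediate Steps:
A(M, I) = -23 + M
-40050/A(-1*93, 174) - 9829/12046 = -40050/(-23 - 1*93) - 9829/12046 = -40050/(-23 - 93) - 9829*1/12046 = -40050/(-116) - 9829/12046 = -40050*(-1/116) - 9829/12046 = 20025/58 - 9829/12046 = 60162767/174667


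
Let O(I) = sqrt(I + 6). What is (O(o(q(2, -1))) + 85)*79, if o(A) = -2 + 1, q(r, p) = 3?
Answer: 6715 + 79*sqrt(5) ≈ 6891.6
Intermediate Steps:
o(A) = -1
O(I) = sqrt(6 + I)
(O(o(q(2, -1))) + 85)*79 = (sqrt(6 - 1) + 85)*79 = (sqrt(5) + 85)*79 = (85 + sqrt(5))*79 = 6715 + 79*sqrt(5)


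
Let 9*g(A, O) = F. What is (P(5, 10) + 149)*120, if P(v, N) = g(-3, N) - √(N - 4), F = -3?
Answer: 17840 - 120*√6 ≈ 17546.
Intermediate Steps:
g(A, O) = -⅓ (g(A, O) = (⅑)*(-3) = -⅓)
P(v, N) = -⅓ - √(-4 + N) (P(v, N) = -⅓ - √(N - 4) = -⅓ - √(-4 + N))
(P(5, 10) + 149)*120 = ((-⅓ - √(-4 + 10)) + 149)*120 = ((-⅓ - √6) + 149)*120 = (446/3 - √6)*120 = 17840 - 120*√6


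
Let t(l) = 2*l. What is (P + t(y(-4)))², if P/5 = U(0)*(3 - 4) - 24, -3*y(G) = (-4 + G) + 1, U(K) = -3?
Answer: 90601/9 ≈ 10067.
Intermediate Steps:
y(G) = 1 - G/3 (y(G) = -((-4 + G) + 1)/3 = -(-3 + G)/3 = 1 - G/3)
P = -105 (P = 5*(-3*(3 - 4) - 24) = 5*(-3*(-1) - 24) = 5*(3 - 24) = 5*(-21) = -105)
(P + t(y(-4)))² = (-105 + 2*(1 - ⅓*(-4)))² = (-105 + 2*(1 + 4/3))² = (-105 + 2*(7/3))² = (-105 + 14/3)² = (-301/3)² = 90601/9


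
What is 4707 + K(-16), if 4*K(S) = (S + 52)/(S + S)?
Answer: 150615/32 ≈ 4706.7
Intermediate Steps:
K(S) = (52 + S)/(8*S) (K(S) = ((S + 52)/(S + S))/4 = ((52 + S)/((2*S)))/4 = ((52 + S)*(1/(2*S)))/4 = ((52 + S)/(2*S))/4 = (52 + S)/(8*S))
4707 + K(-16) = 4707 + (⅛)*(52 - 16)/(-16) = 4707 + (⅛)*(-1/16)*36 = 4707 - 9/32 = 150615/32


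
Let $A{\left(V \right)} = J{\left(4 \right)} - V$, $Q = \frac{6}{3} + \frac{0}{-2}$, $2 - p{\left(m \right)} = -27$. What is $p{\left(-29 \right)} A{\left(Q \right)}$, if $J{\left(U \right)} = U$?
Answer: $58$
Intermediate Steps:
$p{\left(m \right)} = 29$ ($p{\left(m \right)} = 2 - -27 = 2 + 27 = 29$)
$Q = 2$ ($Q = 6 \cdot \frac{1}{3} + 0 \left(- \frac{1}{2}\right) = 2 + 0 = 2$)
$A{\left(V \right)} = 4 - V$
$p{\left(-29 \right)} A{\left(Q \right)} = 29 \left(4 - 2\right) = 29 \cdot 2 = 58$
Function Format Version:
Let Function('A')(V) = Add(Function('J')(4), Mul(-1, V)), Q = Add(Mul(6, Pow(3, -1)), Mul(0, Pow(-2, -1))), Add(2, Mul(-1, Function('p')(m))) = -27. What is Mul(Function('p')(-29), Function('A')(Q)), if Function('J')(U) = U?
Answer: 58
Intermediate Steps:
Function('p')(m) = 29 (Function('p')(m) = Add(2, Mul(-1, -27)) = Add(2, 27) = 29)
Q = 2 (Q = Add(Mul(6, Rational(1, 3)), Mul(0, Rational(-1, 2))) = Add(2, 0) = 2)
Function('A')(V) = Add(4, Mul(-1, V))
Mul(Function('p')(-29), Function('A')(Q)) = Mul(29, Add(4, Mul(-1, 2))) = Mul(29, Add(4, -2)) = Mul(29, 2) = 58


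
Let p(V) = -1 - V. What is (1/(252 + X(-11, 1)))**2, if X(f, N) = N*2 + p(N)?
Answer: 1/63504 ≈ 1.5747e-5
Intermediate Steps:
X(f, N) = -1 + N (X(f, N) = N*2 + (-1 - N) = 2*N + (-1 - N) = -1 + N)
(1/(252 + X(-11, 1)))**2 = (1/(252 + (-1 + 1)))**2 = (1/(252 + 0))**2 = (1/252)**2 = 1/63504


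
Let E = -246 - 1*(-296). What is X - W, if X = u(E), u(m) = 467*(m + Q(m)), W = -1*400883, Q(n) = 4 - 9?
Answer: 421898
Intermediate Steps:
Q(n) = -5
W = -400883
E = 50 (E = -246 + 296 = 50)
u(m) = -2335 + 467*m (u(m) = 467*(m - 5) = 467*(-5 + m) = -2335 + 467*m)
X = 21015 (X = -2335 + 467*50 = -2335 + 23350 = 21015)
X - W = 21015 - 1*(-400883) = 21015 + 400883 = 421898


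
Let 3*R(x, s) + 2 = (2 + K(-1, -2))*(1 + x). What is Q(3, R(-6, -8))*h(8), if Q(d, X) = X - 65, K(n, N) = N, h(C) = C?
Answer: -1576/3 ≈ -525.33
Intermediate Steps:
R(x, s) = -⅔ (R(x, s) = -⅔ + ((2 - 2)*(1 + x))/3 = -⅔ + (0*(1 + x))/3 = -⅔ + (⅓)*0 = -⅔ + 0 = -⅔)
Q(d, X) = -65 + X
Q(3, R(-6, -8))*h(8) = (-65 - ⅔)*8 = -197/3*8 = -1576/3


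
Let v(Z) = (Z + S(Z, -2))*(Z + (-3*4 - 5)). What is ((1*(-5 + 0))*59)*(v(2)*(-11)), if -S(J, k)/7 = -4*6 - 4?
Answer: -9637650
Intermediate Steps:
S(J, k) = 196 (S(J, k) = -7*(-4*6 - 4) = -7*(-24 - 4) = -7*(-28) = 196)
v(Z) = (-17 + Z)*(196 + Z) (v(Z) = (Z + 196)*(Z + (-3*4 - 5)) = (196 + Z)*(Z + (-12 - 5)) = (196 + Z)*(Z - 17) = (196 + Z)*(-17 + Z) = (-17 + Z)*(196 + Z))
((1*(-5 + 0))*59)*(v(2)*(-11)) = ((1*(-5 + 0))*59)*((-3332 + 2**2 + 179*2)*(-11)) = ((1*(-5))*59)*((-3332 + 4 + 358)*(-11)) = (-5*59)*(-2970*(-11)) = -295*32670 = -9637650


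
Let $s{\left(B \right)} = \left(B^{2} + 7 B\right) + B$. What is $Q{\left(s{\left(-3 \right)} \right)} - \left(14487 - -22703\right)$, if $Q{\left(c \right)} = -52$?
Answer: $-37242$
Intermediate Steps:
$s{\left(B \right)} = B^{2} + 8 B$
$Q{\left(s{\left(-3 \right)} \right)} - \left(14487 - -22703\right) = -52 - \left(14487 - -22703\right) = -52 - \left(14487 + 22703\right) = -52 - 37190 = -37242$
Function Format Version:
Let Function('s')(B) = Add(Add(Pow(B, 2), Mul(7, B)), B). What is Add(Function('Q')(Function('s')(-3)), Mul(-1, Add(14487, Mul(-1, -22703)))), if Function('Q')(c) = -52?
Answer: -37242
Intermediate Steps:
Function('s')(B) = Add(Pow(B, 2), Mul(8, B))
Add(Function('Q')(Function('s')(-3)), Mul(-1, Add(14487, Mul(-1, -22703)))) = Add(-52, Mul(-1, Add(14487, Mul(-1, -22703)))) = Add(-52, Mul(-1, Add(14487, 22703))) = Add(-52, Mul(-1, 37190)) = Add(-52, -37190) = -37242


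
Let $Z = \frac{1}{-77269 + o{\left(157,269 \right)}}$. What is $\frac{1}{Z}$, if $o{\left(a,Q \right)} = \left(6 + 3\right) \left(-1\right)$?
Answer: $-77278$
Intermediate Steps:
$o{\left(a,Q \right)} = -9$ ($o{\left(a,Q \right)} = 9 \left(-1\right) = -9$)
$Z = - \frac{1}{77278}$ ($Z = \frac{1}{-77269 - 9} = \frac{1}{-77278} = - \frac{1}{77278} \approx -1.294 \cdot 10^{-5}$)
$\frac{1}{Z} = \frac{1}{- \frac{1}{77278}} = -77278$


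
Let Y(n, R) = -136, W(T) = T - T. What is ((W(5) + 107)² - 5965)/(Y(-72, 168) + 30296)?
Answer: 1371/7540 ≈ 0.18183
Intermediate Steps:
W(T) = 0
((W(5) + 107)² - 5965)/(Y(-72, 168) + 30296) = ((0 + 107)² - 5965)/(-136 + 30296) = (107² - 5965)/30160 = (11449 - 5965)*(1/30160) = 5484*(1/30160) = 1371/7540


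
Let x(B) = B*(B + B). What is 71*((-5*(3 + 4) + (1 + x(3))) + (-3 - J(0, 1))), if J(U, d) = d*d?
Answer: -1420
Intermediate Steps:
J(U, d) = d**2
x(B) = 2*B**2 (x(B) = B*(2*B) = 2*B**2)
71*((-5*(3 + 4) + (1 + x(3))) + (-3 - J(0, 1))) = 71*((-5*(3 + 4) + (1 + 2*3**2)) + (-3 - 1*1**2)) = 71*((-5*7 + (1 + 2*9)) + (-3 - 1*1)) = 71*((-35 + (1 + 18)) + (-3 - 1)) = 71*((-35 + 19) - 4) = 71*(-16 - 4) = 71*(-20) = -1420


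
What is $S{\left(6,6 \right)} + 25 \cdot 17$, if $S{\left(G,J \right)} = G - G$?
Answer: $425$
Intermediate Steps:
$S{\left(G,J \right)} = 0$
$S{\left(6,6 \right)} + 25 \cdot 17 = 0 + 25 \cdot 17 = 0 + 425 = 425$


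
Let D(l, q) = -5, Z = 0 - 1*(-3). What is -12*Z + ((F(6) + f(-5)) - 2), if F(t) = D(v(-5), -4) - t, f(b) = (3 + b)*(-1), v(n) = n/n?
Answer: -47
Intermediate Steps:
v(n) = 1
Z = 3 (Z = 0 + 3 = 3)
f(b) = -3 - b
F(t) = -5 - t
-12*Z + ((F(6) + f(-5)) - 2) = -12*3 + (((-5 - 1*6) + (-3 - 1*(-5))) - 2) = -36 + (((-5 - 6) + (-3 + 5)) - 2) = -36 + ((-11 + 2) - 2) = -36 + (-9 - 2) = -36 - 11 = -47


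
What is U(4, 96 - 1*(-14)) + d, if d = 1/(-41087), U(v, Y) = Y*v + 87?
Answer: 21652848/41087 ≈ 527.00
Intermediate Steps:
U(v, Y) = 87 + Y*v
d = -1/41087 ≈ -2.4339e-5
U(4, 96 - 1*(-14)) + d = (87 + (96 - 1*(-14))*4) - 1/41087 = (87 + (96 + 14)*4) - 1/41087 = (87 + 110*4) - 1/41087 = (87 + 440) - 1/41087 = 527 - 1/41087 = 21652848/41087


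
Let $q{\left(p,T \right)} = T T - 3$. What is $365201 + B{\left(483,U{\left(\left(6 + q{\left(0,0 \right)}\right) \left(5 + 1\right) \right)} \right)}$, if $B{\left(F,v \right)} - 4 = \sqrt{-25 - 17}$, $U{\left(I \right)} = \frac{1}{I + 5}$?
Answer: $365205 + i \sqrt{42} \approx 3.6521 \cdot 10^{5} + 6.4807 i$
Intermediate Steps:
$q{\left(p,T \right)} = -3 + T^{2}$ ($q{\left(p,T \right)} = T^{2} - 3 = -3 + T^{2}$)
$U{\left(I \right)} = \frac{1}{5 + I}$
$B{\left(F,v \right)} = 4 + i \sqrt{42}$ ($B{\left(F,v \right)} = 4 + \sqrt{-25 - 17} = 4 + \sqrt{-42} = 4 + i \sqrt{42}$)
$365201 + B{\left(483,U{\left(\left(6 + q{\left(0,0 \right)}\right) \left(5 + 1\right) \right)} \right)} = 365201 + \left(4 + i \sqrt{42}\right) = 365205 + i \sqrt{42}$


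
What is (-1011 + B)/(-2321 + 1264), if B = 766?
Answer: 35/151 ≈ 0.23179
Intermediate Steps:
(-1011 + B)/(-2321 + 1264) = (-1011 + 766)/(-2321 + 1264) = -245/(-1057) = -245*(-1/1057) = 35/151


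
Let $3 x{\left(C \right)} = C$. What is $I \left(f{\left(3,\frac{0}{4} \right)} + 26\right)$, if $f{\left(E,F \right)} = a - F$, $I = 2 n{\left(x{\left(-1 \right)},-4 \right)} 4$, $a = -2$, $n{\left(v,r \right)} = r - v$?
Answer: $-704$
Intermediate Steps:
$x{\left(C \right)} = \frac{C}{3}$
$I = - \frac{88}{3}$ ($I = 2 \left(-4 - \frac{1}{3} \left(-1\right)\right) 4 = 2 \left(-4 - - \frac{1}{3}\right) 4 = 2 \left(-4 + \frac{1}{3}\right) 4 = 2 \left(- \frac{11}{3}\right) 4 = \left(- \frac{22}{3}\right) 4 = - \frac{88}{3} \approx -29.333$)
$f{\left(E,F \right)} = -2 - F$
$I \left(f{\left(3,\frac{0}{4} \right)} + 26\right) = - \frac{88 \left(\left(-2 - \frac{0}{4}\right) + 26\right)}{3} = - \frac{88 \left(\left(-2 - 0 \cdot \frac{1}{4}\right) + 26\right)}{3} = - \frac{88 \left(\left(-2 - 0\right) + 26\right)}{3} = - \frac{88 \left(\left(-2 + 0\right) + 26\right)}{3} = - \frac{88 \left(-2 + 26\right)}{3} = \left(- \frac{88}{3}\right) 24 = -704$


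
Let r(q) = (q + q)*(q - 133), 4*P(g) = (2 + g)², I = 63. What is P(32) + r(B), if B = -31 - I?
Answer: 42965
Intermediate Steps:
P(g) = (2 + g)²/4
B = -94 (B = -31 - 1*63 = -31 - 63 = -94)
r(q) = 2*q*(-133 + q) (r(q) = (2*q)*(-133 + q) = 2*q*(-133 + q))
P(32) + r(B) = (2 + 32)²/4 + 2*(-94)*(-133 - 94) = (¼)*34² + 2*(-94)*(-227) = (¼)*1156 + 42676 = 289 + 42676 = 42965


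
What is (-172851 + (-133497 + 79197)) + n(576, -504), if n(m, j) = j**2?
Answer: 26865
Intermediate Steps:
(-172851 + (-133497 + 79197)) + n(576, -504) = (-172851 + (-133497 + 79197)) + (-504)**2 = (-172851 - 54300) + 254016 = -227151 + 254016 = 26865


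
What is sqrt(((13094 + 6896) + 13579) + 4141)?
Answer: 3*sqrt(4190) ≈ 194.19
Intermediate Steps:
sqrt(((13094 + 6896) + 13579) + 4141) = sqrt((19990 + 13579) + 4141) = sqrt(33569 + 4141) = sqrt(37710) = 3*sqrt(4190)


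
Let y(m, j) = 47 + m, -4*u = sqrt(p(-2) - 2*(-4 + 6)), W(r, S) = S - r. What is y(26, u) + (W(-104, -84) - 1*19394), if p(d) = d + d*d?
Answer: -19301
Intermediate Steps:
p(d) = d + d**2
u = -I*sqrt(2)/4 (u = -sqrt(-2*(1 - 2) - 2*(-4 + 6))/4 = -sqrt(-2*(-1) - 2*2)/4 = -sqrt(2 - 4)/4 = -I*sqrt(2)/4 ≈ -0.35355*I)
y(26, u) + (W(-104, -84) - 1*19394) = (47 + 26) + ((-84 - 1*(-104)) - 1*19394) = 73 + ((-84 + 104) - 19394) = 73 + (20 - 19394) = 73 - 19374 = -19301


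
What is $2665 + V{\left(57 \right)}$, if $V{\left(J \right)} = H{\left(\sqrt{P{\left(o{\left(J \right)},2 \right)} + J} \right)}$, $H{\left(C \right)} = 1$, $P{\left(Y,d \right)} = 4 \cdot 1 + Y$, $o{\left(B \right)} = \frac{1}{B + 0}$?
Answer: $2666$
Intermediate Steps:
$o{\left(B \right)} = \frac{1}{B}$
$P{\left(Y,d \right)} = 4 + Y$
$V{\left(J \right)} = 1$
$2665 + V{\left(57 \right)} = 2665 + 1 = 2666$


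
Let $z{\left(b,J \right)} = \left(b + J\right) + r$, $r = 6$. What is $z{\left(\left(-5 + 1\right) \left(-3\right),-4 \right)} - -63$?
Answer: $77$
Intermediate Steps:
$z{\left(b,J \right)} = 6 + J + b$ ($z{\left(b,J \right)} = \left(b + J\right) + 6 = \left(J + b\right) + 6 = 6 + J + b$)
$z{\left(\left(-5 + 1\right) \left(-3\right),-4 \right)} - -63 = \left(6 - 4 + \left(-5 + 1\right) \left(-3\right)\right) - -63 = \left(6 - 4 - -12\right) + 63 = \left(6 - 4 + 12\right) + 63 = 14 + 63 = 77$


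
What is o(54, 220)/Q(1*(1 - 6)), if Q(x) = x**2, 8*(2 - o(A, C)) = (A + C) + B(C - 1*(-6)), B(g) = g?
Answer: -121/50 ≈ -2.4200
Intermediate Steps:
o(A, C) = 5/4 - C/4 - A/8 (o(A, C) = 2 - ((A + C) + (C - 1*(-6)))/8 = 2 - ((A + C) + (C + 6))/8 = 2 - ((A + C) + (6 + C))/8 = 2 - (6 + A + 2*C)/8 = 2 + (-3/4 - C/4 - A/8) = 5/4 - C/4 - A/8)
o(54, 220)/Q(1*(1 - 6)) = (5/4 - 1/4*220 - 1/8*54)/((1*(1 - 6))**2) = (5/4 - 55 - 27/4)/((1*(-5))**2) = -121/(2*((-5)**2)) = -121/2/25 = -121/2*1/25 = -121/50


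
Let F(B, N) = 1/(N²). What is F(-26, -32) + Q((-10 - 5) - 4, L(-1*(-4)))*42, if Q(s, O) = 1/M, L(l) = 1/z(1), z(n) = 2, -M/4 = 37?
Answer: -10715/37888 ≈ -0.28281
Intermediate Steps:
M = -148 (M = -4*37 = -148)
F(B, N) = N⁻²
L(l) = ½ (L(l) = 1/2 = ½)
Q(s, O) = -1/148 (Q(s, O) = 1/(-148) = -1/148)
F(-26, -32) + Q((-10 - 5) - 4, L(-1*(-4)))*42 = (-32)⁻² - 1/148*42 = 1/1024 - 21/74 = -10715/37888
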